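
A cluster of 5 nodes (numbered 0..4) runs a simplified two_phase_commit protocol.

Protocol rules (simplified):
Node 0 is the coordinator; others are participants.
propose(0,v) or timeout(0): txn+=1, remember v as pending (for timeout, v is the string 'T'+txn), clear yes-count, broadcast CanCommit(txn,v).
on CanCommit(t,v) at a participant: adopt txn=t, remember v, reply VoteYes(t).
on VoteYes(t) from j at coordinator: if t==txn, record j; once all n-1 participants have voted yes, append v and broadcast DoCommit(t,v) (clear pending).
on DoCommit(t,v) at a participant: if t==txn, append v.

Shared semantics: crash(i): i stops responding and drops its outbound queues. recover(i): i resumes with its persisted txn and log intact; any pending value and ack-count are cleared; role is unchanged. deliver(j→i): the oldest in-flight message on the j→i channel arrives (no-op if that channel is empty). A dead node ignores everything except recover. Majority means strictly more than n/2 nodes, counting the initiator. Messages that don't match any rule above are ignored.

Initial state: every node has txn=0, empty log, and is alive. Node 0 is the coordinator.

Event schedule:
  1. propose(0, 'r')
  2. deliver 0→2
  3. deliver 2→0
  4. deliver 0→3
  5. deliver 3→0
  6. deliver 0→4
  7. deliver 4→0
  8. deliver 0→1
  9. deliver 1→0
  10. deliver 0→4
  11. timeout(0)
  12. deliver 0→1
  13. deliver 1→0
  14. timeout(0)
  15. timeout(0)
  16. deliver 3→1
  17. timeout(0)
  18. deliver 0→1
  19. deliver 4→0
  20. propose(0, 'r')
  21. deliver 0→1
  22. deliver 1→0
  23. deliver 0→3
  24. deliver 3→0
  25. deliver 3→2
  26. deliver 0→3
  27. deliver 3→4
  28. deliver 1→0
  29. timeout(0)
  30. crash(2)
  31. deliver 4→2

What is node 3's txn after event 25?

e1 propose(0,'r'): 0[coor,t=1,-]
e2 deliver 0→2: 2[part,t=1,-]
e3 deliver 2→0: ·
e4 deliver 0→3: 3[part,t=1,-]
e5 deliver 3→0: ·
e6 deliver 0→4: 4[part,t=1,-]
e7 deliver 4→0: ·
e8 deliver 0→1: 1[part,t=1,-]
e9 deliver 1→0: 0[coor,t=1,r]
e10 deliver 0→4: 4[part,t=1,r]
e11 timeout(0): 0[coor,t=2,r]
e12 deliver 0→1: 1[part,t=1,r]
e13 deliver 1→0: ·
e14 timeout(0): 0[coor,t=3,r]
e15 timeout(0): 0[coor,t=4,r]
e16 deliver 3→1: ·
e17 timeout(0): 0[coor,t=5,r]
e18 deliver 0→1: 1[part,t=2,r]
e19 deliver 4→0: ·
e20 propose(0,'r'): 0[coor,t=6,r]
e21 deliver 0→1: 1[part,t=3,r]
e22 deliver 1→0: ·
e23 deliver 0→3: 3[part,t=1,r]
e24 deliver 3→0: ·
e25 deliver 3→2: ·

1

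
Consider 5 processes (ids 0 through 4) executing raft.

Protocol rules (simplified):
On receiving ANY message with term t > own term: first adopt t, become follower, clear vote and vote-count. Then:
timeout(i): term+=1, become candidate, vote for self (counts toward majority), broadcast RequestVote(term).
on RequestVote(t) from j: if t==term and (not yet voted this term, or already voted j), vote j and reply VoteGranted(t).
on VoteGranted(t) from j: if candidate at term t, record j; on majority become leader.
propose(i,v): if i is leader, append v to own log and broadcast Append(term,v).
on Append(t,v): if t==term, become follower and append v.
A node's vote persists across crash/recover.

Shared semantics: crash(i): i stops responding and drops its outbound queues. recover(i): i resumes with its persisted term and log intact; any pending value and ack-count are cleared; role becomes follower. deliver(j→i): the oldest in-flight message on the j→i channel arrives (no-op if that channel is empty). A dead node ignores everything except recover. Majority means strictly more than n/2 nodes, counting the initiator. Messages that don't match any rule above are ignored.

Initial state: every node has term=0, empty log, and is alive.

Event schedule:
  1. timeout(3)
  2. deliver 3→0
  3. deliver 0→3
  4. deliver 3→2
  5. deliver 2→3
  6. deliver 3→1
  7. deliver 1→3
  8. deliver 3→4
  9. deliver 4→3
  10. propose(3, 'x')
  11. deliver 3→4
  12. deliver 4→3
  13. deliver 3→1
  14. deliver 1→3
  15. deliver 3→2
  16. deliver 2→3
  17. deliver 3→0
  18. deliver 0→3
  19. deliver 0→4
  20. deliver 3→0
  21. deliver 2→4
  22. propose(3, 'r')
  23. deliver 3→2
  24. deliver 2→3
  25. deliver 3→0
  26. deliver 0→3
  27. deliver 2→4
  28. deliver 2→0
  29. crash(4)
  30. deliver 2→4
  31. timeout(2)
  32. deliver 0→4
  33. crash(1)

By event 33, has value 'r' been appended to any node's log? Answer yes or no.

1. timeout(3):  <3:cand t1 ->
2. deliver 3→0:  <0:foll t1 ->
3. deliver 0→3:  nop
4. deliver 3→2:  <2:foll t1 ->
5. deliver 2→3:  <3:lead t1 ->
6. deliver 3→1:  <1:foll t1 ->
7. deliver 1→3:  nop
8. deliver 3→4:  <4:foll t1 ->
9. deliver 4→3:  nop
10. propose(3,'x'):  <3:lead t1 x>
11. deliver 3→4:  <4:foll t1 x>
12. deliver 4→3:  nop
13. deliver 3→1:  <1:foll t1 x>
14. deliver 1→3:  nop
15. deliver 3→2:  <2:foll t1 x>
16. deliver 2→3:  nop
17. deliver 3→0:  <0:foll t1 x>
18. deliver 0→3:  nop
19. deliver 0→4:  nop
20. deliver 3→0:  nop
21. deliver 2→4:  nop
22. propose(3,'r'):  <3:lead t1 x,r>
23. deliver 3→2:  <2:foll t1 x,r>
24. deliver 2→3:  nop
25. deliver 3→0:  <0:foll t1 x,r>
26. deliver 0→3:  nop
27. deliver 2→4:  nop
28. deliver 2→0:  nop
29. crash(4):  <4:✗foll t1 x>
30. deliver 2→4:  nop
31. timeout(2):  <2:cand t2 x,r>
32. deliver 0→4:  nop
33. crash(1):  <1:✗foll t1 x>

yes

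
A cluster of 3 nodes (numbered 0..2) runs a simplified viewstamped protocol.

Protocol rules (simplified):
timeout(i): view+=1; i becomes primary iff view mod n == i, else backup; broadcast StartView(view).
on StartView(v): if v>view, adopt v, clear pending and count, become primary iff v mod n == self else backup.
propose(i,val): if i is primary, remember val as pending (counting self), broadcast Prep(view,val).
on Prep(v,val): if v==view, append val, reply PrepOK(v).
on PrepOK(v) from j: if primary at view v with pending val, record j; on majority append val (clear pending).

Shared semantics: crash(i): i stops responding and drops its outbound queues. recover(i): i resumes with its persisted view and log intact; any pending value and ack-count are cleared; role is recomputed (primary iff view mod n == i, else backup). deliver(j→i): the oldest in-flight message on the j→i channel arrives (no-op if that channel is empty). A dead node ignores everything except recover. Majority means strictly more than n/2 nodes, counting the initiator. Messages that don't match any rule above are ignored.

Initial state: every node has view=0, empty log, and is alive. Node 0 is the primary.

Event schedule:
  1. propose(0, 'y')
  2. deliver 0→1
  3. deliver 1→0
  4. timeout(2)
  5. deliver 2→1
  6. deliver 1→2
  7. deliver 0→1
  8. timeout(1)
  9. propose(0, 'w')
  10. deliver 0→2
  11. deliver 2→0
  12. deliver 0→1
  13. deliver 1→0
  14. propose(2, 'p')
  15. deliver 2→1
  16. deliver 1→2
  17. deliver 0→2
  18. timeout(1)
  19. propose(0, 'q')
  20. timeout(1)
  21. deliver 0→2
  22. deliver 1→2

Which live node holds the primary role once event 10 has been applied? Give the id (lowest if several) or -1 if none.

e1 propose(0,'y'): ·
e2 deliver 0→1: 1[back,v=0,y]
e3 deliver 1→0: 0[prim,v=0,y]
e4 timeout(2): 2[back,v=1,-]
e5 deliver 2→1: 1[prim,v=1,y]
e6 deliver 1→2: ·
e7 deliver 0→1: ·
e8 timeout(1): 1[back,v=2,y]
e9 propose(0,'w'): ·
e10 deliver 0→2: ·

0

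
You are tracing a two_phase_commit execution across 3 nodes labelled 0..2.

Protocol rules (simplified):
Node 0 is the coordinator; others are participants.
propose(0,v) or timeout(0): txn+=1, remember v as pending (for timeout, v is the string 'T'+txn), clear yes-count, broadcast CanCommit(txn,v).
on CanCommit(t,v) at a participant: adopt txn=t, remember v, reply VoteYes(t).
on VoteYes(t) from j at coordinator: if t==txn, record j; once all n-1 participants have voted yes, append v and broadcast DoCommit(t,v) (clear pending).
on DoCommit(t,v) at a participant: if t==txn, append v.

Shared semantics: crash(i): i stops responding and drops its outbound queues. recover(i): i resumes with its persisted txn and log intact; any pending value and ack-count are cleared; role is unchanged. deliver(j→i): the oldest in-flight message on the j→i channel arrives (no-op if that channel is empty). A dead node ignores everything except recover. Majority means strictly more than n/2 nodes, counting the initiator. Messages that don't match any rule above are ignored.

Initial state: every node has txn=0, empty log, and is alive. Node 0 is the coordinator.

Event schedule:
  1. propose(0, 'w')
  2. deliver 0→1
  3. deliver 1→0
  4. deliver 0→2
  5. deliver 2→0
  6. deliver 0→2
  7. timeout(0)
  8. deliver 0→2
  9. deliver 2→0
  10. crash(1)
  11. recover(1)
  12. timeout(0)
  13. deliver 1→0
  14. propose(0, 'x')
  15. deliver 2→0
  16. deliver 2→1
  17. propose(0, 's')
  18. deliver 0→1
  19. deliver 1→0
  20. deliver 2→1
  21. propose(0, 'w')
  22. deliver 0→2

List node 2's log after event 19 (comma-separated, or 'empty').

w

after 1 — propose(0,'w'): n0:coor/t1/[-]
after 2 — deliver 0→1: n1:part/t1/[-]
after 3 — deliver 1→0: ·
after 4 — deliver 0→2: n2:part/t1/[-]
after 5 — deliver 2→0: n0:coor/t1/[w]
after 6 — deliver 0→2: n2:part/t1/[w]
after 7 — timeout(0): n0:coor/t2/[w]
after 8 — deliver 0→2: n2:part/t2/[w]
after 9 — deliver 2→0: ·
after 10 — crash(1): n1:✗part/t1/[-]
after 11 — recover(1): n1:part/t1/[-]
after 12 — timeout(0): n0:coor/t3/[w]
after 13 — deliver 1→0: ·
after 14 — propose(0,'x'): n0:coor/t4/[w]
after 15 — deliver 2→0: ·
after 16 — deliver 2→1: ·
after 17 — propose(0,'s'): n0:coor/t5/[w]
after 18 — deliver 0→1: n1:part/t1/[w]
after 19 — deliver 1→0: ·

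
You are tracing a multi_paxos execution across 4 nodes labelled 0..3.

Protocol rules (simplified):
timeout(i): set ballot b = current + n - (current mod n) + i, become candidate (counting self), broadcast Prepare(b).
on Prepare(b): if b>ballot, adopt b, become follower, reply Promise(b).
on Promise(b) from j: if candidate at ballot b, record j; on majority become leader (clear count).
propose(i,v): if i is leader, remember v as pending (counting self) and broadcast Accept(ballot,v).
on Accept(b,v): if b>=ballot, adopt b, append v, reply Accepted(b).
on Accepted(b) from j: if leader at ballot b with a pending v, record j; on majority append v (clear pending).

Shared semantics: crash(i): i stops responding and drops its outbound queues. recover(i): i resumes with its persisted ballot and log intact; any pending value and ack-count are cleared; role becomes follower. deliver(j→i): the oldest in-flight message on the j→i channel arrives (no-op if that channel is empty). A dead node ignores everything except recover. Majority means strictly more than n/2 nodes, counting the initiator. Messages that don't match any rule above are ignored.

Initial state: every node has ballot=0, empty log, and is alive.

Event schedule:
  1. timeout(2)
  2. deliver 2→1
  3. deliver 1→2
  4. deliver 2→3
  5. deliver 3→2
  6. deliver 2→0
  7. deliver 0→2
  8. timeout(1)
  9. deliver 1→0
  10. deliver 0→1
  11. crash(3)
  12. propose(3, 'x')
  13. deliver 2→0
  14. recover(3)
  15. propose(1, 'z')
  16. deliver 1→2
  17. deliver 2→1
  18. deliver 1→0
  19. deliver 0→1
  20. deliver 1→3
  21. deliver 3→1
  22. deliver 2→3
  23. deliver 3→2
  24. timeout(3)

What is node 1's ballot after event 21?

step 1 timeout(2): 2={cand,b=6,log=-}
step 2 deliver 2→1: 1={foll,b=6,log=-}
step 3 deliver 1→2: —
step 4 deliver 2→3: 3={foll,b=6,log=-}
step 5 deliver 3→2: 2={lead,b=6,log=-}
step 6 deliver 2→0: 0={foll,b=6,log=-}
step 7 deliver 0→2: —
step 8 timeout(1): 1={cand,b=9,log=-}
step 9 deliver 1→0: 0={foll,b=9,log=-}
step 10 deliver 0→1: —
step 11 crash(3): 3={✗foll,b=6,log=-}
step 12 propose(3,'x'): —
step 13 deliver 2→0: —
step 14 recover(3): 3={foll,b=6,log=-}
step 15 propose(1,'z'): —
step 16 deliver 1→2: 2={foll,b=9,log=-}
step 17 deliver 2→1: 1={lead,b=9,log=-}
step 18 deliver 1→0: —
step 19 deliver 0→1: —
step 20 deliver 1→3: 3={foll,b=9,log=-}
step 21 deliver 3→1: —

9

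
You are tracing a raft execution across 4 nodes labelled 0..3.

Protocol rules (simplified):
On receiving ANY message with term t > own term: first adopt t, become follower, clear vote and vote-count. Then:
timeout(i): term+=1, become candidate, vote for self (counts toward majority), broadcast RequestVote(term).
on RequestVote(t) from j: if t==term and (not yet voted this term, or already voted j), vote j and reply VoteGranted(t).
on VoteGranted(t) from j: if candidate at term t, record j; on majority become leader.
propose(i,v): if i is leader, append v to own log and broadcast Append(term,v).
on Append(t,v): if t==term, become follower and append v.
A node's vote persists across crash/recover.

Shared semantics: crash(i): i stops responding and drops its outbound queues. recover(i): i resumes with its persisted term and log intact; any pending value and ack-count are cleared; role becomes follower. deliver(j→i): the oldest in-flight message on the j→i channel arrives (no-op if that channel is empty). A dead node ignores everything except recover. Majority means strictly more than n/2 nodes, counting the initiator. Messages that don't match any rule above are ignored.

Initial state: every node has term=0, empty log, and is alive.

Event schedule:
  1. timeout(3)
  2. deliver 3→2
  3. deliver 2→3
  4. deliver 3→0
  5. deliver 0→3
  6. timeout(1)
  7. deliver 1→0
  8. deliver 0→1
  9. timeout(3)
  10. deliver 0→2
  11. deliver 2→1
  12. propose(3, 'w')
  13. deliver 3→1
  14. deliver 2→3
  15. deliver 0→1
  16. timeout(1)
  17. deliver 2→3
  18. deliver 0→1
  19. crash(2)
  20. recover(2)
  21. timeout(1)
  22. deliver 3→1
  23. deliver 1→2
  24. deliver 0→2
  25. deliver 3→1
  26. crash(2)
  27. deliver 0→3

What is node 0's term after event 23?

after 1 — timeout(3): n3:cand/t1/[-]
after 2 — deliver 3→2: n2:foll/t1/[-]
after 3 — deliver 2→3: ·
after 4 — deliver 3→0: n0:foll/t1/[-]
after 5 — deliver 0→3: n3:lead/t1/[-]
after 6 — timeout(1): n1:cand/t1/[-]
after 7 — deliver 1→0: ·
after 8 — deliver 0→1: ·
after 9 — timeout(3): n3:cand/t2/[-]
after 10 — deliver 0→2: ·
after 11 — deliver 2→1: ·
after 12 — propose(3,'w'): ·
after 13 — deliver 3→1: ·
after 14 — deliver 2→3: ·
after 15 — deliver 0→1: ·
after 16 — timeout(1): n1:cand/t2/[-]
after 17 — deliver 2→3: ·
after 18 — deliver 0→1: ·
after 19 — crash(2): n2:✗foll/t1/[-]
after 20 — recover(2): n2:foll/t1/[-]
after 21 — timeout(1): n1:cand/t3/[-]
after 22 — deliver 3→1: ·
after 23 — deliver 1→2: ·

1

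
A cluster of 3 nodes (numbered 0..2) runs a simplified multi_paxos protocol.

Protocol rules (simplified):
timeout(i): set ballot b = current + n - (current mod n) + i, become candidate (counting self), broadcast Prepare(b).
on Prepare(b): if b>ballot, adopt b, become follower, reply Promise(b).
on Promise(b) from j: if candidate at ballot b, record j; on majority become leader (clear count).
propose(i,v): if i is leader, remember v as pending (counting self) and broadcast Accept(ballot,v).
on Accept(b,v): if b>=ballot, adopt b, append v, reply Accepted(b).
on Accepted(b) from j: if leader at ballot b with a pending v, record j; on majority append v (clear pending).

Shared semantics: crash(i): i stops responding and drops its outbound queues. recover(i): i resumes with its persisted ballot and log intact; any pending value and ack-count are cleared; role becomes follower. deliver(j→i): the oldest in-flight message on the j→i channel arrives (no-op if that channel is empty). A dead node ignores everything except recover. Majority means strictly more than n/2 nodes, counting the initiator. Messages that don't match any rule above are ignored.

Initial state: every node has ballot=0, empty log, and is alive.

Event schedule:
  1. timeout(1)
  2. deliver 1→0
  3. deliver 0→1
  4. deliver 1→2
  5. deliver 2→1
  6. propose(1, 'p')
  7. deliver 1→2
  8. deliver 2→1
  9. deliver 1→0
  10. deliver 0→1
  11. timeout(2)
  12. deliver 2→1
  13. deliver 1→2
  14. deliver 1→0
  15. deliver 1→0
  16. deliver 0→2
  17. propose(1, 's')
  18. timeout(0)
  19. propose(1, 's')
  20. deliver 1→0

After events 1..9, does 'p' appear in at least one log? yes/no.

yes

after 1 — timeout(1): n1:cand/b4/[-]
after 2 — deliver 1→0: n0:foll/b4/[-]
after 3 — deliver 0→1: n1:lead/b4/[-]
after 4 — deliver 1→2: n2:foll/b4/[-]
after 5 — deliver 2→1: ·
after 6 — propose(1,'p'): ·
after 7 — deliver 1→2: n2:foll/b4/[p]
after 8 — deliver 2→1: n1:lead/b4/[p]
after 9 — deliver 1→0: n0:foll/b4/[p]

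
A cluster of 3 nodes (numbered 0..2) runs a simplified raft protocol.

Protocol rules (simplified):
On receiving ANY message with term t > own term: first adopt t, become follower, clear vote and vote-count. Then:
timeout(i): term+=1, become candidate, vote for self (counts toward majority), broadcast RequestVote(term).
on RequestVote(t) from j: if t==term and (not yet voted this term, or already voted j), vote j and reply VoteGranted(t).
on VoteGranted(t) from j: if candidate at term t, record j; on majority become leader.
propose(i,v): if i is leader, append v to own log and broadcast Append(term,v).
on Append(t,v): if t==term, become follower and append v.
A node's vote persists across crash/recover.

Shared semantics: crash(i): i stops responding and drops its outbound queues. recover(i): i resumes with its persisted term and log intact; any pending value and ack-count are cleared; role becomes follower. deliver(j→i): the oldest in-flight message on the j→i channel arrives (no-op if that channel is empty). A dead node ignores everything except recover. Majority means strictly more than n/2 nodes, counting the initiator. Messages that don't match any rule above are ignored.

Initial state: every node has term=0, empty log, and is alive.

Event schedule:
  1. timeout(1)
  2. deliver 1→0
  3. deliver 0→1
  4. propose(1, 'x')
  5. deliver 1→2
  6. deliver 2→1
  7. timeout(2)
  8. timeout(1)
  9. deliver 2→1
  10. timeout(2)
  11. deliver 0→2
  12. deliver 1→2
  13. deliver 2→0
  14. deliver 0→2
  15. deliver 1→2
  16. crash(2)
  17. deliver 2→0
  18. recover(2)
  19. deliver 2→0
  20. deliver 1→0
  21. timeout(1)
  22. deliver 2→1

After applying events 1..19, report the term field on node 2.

after 1 — timeout(1): n1:cand/t1/[-]
after 2 — deliver 1→0: n0:foll/t1/[-]
after 3 — deliver 0→1: n1:lead/t1/[-]
after 4 — propose(1,'x'): n1:lead/t1/[x]
after 5 — deliver 1→2: n2:foll/t1/[-]
after 6 — deliver 2→1: ·
after 7 — timeout(2): n2:cand/t2/[-]
after 8 — timeout(1): n1:cand/t2/[x]
after 9 — deliver 2→1: ·
after 10 — timeout(2): n2:cand/t3/[-]
after 11 — deliver 0→2: ·
after 12 — deliver 1→2: ·
after 13 — deliver 2→0: n0:foll/t2/[-]
after 14 — deliver 0→2: ·
after 15 — deliver 1→2: ·
after 16 — crash(2): n2:✗cand/t3/[-]
after 17 — deliver 2→0: ·
after 18 — recover(2): n2:foll/t3/[-]
after 19 — deliver 2→0: ·

3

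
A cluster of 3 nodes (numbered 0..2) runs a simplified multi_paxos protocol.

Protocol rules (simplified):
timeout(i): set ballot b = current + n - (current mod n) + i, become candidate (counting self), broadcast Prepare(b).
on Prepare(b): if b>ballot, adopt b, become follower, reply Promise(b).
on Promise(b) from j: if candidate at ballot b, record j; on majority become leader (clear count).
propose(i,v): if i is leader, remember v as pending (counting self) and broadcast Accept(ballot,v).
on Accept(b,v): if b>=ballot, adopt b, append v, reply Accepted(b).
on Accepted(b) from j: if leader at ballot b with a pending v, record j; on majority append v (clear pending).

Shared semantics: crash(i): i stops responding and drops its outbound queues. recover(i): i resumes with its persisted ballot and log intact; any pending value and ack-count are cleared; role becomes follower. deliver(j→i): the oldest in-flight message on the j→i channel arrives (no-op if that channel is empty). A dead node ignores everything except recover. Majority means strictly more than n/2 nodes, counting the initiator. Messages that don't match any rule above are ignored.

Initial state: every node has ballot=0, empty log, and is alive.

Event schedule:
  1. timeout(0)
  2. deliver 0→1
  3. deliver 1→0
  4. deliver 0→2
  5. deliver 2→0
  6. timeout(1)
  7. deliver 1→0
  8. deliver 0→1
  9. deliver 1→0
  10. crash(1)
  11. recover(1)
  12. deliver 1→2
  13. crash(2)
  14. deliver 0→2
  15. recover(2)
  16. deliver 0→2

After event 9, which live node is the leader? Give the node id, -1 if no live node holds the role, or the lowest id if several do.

1

e1 timeout(0): 0[cand,b=3,-]
e2 deliver 0→1: 1[foll,b=3,-]
e3 deliver 1→0: 0[lead,b=3,-]
e4 deliver 0→2: 2[foll,b=3,-]
e5 deliver 2→0: ·
e6 timeout(1): 1[cand,b=7,-]
e7 deliver 1→0: 0[foll,b=7,-]
e8 deliver 0→1: 1[lead,b=7,-]
e9 deliver 1→0: ·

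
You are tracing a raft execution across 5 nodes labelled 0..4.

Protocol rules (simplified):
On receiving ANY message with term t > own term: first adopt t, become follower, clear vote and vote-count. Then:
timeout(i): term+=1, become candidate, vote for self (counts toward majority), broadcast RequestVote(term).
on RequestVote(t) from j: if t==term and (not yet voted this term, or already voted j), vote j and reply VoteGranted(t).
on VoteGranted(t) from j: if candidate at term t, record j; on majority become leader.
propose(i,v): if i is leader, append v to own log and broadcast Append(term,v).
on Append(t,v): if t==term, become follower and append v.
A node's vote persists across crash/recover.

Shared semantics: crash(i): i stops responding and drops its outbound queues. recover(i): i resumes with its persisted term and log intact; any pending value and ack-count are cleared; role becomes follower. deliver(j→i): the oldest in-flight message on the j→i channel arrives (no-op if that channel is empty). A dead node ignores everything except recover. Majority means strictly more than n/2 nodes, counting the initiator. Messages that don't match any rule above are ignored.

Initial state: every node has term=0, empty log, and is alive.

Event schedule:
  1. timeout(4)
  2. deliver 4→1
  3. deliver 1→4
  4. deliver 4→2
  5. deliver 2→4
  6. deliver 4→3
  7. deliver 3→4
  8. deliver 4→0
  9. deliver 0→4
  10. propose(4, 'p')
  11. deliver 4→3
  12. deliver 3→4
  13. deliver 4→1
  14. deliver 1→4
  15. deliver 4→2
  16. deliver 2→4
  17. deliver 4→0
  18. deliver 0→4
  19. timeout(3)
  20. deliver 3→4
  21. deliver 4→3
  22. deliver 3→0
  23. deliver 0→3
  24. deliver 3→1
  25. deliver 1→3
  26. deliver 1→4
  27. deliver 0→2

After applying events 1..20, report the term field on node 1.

1

e1 timeout(4): 4[cand,t=1,-]
e2 deliver 4→1: 1[foll,t=1,-]
e3 deliver 1→4: ·
e4 deliver 4→2: 2[foll,t=1,-]
e5 deliver 2→4: 4[lead,t=1,-]
e6 deliver 4→3: 3[foll,t=1,-]
e7 deliver 3→4: ·
e8 deliver 4→0: 0[foll,t=1,-]
e9 deliver 0→4: ·
e10 propose(4,'p'): 4[lead,t=1,p]
e11 deliver 4→3: 3[foll,t=1,p]
e12 deliver 3→4: ·
e13 deliver 4→1: 1[foll,t=1,p]
e14 deliver 1→4: ·
e15 deliver 4→2: 2[foll,t=1,p]
e16 deliver 2→4: ·
e17 deliver 4→0: 0[foll,t=1,p]
e18 deliver 0→4: ·
e19 timeout(3): 3[cand,t=2,p]
e20 deliver 3→4: 4[foll,t=2,p]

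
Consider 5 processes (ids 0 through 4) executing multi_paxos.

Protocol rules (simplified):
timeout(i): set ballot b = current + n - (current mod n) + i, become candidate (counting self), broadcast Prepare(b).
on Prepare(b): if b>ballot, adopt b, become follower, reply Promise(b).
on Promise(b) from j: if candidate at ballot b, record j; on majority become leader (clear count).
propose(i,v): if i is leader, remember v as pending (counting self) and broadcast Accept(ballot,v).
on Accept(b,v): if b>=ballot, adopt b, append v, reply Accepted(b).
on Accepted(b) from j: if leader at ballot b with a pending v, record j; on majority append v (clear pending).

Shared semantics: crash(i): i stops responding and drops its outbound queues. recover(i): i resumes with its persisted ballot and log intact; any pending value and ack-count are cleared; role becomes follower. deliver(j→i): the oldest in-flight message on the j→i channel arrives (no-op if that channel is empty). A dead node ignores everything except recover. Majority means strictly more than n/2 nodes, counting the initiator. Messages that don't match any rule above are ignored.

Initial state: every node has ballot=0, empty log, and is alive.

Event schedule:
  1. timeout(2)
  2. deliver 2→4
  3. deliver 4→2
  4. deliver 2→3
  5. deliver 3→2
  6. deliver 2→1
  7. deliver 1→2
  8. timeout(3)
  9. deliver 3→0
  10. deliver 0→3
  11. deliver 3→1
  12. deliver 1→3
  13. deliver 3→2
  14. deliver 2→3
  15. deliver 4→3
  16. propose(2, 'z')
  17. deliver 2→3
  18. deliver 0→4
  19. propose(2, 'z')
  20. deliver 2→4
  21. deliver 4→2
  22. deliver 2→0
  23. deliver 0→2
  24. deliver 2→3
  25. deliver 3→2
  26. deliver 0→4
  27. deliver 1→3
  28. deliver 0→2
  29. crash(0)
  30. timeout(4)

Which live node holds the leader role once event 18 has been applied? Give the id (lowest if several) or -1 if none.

[1] timeout(2) → N2(cand b7 [-])
[2] deliver 2→4 → N4(foll b7 [-])
[3] deliver 4→2 → ∅
[4] deliver 2→3 → N3(foll b7 [-])
[5] deliver 3→2 → N2(lead b7 [-])
[6] deliver 2→1 → N1(foll b7 [-])
[7] deliver 1→2 → ∅
[8] timeout(3) → N3(cand b13 [-])
[9] deliver 3→0 → N0(foll b13 [-])
[10] deliver 0→3 → ∅
[11] deliver 3→1 → N1(foll b13 [-])
[12] deliver 1→3 → N3(lead b13 [-])
[13] deliver 3→2 → N2(foll b13 [-])
[14] deliver 2→3 → ∅
[15] deliver 4→3 → ∅
[16] propose(2,'z') → ∅
[17] deliver 2→3 → ∅
[18] deliver 0→4 → ∅

3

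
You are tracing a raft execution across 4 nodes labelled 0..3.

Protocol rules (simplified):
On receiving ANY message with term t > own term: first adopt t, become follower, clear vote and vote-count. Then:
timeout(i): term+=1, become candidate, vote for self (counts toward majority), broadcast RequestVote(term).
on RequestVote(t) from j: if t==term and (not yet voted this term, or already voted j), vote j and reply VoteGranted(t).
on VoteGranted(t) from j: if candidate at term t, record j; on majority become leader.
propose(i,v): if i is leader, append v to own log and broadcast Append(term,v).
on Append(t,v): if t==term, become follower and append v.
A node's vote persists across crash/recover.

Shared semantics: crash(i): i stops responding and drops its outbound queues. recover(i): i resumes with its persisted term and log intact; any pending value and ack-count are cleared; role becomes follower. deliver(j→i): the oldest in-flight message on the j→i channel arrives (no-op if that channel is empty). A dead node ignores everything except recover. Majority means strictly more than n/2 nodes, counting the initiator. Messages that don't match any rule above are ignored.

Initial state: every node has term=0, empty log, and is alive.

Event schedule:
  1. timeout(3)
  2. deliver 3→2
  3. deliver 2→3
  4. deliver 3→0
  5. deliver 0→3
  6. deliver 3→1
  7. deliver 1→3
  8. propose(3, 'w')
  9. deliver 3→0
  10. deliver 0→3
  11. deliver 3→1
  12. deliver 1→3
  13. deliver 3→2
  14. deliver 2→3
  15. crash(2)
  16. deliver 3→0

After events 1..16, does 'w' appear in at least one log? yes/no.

[1] timeout(3) → N3(cand t1 [-])
[2] deliver 3→2 → N2(foll t1 [-])
[3] deliver 2→3 → ∅
[4] deliver 3→0 → N0(foll t1 [-])
[5] deliver 0→3 → N3(lead t1 [-])
[6] deliver 3→1 → N1(foll t1 [-])
[7] deliver 1→3 → ∅
[8] propose(3,'w') → N3(lead t1 [w])
[9] deliver 3→0 → N0(foll t1 [w])
[10] deliver 0→3 → ∅
[11] deliver 3→1 → N1(foll t1 [w])
[12] deliver 1→3 → ∅
[13] deliver 3→2 → N2(foll t1 [w])
[14] deliver 2→3 → ∅
[15] crash(2) → N2(✗foll t1 [w])
[16] deliver 3→0 → ∅

yes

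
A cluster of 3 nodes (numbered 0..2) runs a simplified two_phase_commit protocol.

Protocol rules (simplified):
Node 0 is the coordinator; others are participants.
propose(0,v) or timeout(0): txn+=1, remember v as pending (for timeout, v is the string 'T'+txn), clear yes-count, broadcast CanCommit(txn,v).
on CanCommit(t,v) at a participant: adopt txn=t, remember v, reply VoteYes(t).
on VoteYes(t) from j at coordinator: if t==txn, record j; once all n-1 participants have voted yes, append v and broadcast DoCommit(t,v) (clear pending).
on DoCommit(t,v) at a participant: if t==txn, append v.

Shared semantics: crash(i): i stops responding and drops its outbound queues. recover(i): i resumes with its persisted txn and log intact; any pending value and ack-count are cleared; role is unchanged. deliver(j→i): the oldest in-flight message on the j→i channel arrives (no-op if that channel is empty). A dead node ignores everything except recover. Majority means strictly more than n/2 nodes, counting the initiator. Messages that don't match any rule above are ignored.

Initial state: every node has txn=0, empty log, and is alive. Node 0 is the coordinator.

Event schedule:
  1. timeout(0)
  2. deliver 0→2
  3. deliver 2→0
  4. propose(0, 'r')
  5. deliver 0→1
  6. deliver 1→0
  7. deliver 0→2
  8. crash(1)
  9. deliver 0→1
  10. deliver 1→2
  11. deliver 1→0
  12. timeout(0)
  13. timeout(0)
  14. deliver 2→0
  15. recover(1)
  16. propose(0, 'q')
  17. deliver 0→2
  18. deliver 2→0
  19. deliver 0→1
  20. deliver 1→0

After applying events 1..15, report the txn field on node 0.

after 1 — timeout(0): n0:coor/t1/[-]
after 2 — deliver 0→2: n2:part/t1/[-]
after 3 — deliver 2→0: ·
after 4 — propose(0,'r'): n0:coor/t2/[-]
after 5 — deliver 0→1: n1:part/t1/[-]
after 6 — deliver 1→0: ·
after 7 — deliver 0→2: n2:part/t2/[-]
after 8 — crash(1): n1:✗part/t1/[-]
after 9 — deliver 0→1: ·
after 10 — deliver 1→2: ·
after 11 — deliver 1→0: ·
after 12 — timeout(0): n0:coor/t3/[-]
after 13 — timeout(0): n0:coor/t4/[-]
after 14 — deliver 2→0: ·
after 15 — recover(1): n1:part/t1/[-]

4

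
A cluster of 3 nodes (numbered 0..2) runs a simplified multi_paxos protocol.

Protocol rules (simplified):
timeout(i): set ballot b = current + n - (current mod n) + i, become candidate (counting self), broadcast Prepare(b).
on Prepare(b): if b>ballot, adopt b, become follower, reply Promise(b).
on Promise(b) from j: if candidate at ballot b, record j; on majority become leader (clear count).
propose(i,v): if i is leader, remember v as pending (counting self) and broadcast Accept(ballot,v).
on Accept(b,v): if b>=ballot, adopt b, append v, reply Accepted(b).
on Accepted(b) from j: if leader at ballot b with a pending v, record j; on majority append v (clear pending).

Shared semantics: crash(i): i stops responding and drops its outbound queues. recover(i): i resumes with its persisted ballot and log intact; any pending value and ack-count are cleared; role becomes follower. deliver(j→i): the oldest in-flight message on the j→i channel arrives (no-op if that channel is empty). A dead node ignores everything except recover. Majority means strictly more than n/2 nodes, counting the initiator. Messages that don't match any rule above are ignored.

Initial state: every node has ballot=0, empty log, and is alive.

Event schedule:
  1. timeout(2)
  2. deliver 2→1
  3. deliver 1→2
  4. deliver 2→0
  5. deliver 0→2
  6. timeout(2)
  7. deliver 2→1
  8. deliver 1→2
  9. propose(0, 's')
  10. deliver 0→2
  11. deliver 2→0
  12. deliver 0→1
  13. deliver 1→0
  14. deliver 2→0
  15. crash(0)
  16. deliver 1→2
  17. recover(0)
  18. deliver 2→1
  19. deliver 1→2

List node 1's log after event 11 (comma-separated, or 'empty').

1. timeout(2):  <2:cand b5 ->
2. deliver 2→1:  <1:foll b5 ->
3. deliver 1→2:  <2:lead b5 ->
4. deliver 2→0:  <0:foll b5 ->
5. deliver 0→2:  nop
6. timeout(2):  <2:cand b8 ->
7. deliver 2→1:  <1:foll b8 ->
8. deliver 1→2:  <2:lead b8 ->
9. propose(0,'s'):  nop
10. deliver 0→2:  nop
11. deliver 2→0:  <0:foll b8 ->

empty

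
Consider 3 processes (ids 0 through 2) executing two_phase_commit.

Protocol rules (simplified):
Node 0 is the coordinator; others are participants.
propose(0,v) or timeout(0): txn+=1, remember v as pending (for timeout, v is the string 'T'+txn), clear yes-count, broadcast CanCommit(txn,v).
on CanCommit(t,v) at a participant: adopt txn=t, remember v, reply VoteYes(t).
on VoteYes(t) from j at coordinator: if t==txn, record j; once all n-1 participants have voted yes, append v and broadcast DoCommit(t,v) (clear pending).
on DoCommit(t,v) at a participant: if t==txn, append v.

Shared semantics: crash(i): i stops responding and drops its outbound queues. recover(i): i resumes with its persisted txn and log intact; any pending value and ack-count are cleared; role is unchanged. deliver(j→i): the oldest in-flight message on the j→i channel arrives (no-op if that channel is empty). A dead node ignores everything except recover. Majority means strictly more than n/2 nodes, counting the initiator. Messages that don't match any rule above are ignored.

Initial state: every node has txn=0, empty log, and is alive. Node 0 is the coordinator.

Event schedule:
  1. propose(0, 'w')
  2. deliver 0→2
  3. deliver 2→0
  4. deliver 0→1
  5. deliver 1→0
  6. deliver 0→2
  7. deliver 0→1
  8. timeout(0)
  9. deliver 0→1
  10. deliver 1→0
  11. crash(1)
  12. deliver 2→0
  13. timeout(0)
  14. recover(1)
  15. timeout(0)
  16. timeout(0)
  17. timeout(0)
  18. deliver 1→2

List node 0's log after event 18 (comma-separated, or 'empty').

e1 propose(0,'w'): 0[coor,t=1,-]
e2 deliver 0→2: 2[part,t=1,-]
e3 deliver 2→0: ·
e4 deliver 0→1: 1[part,t=1,-]
e5 deliver 1→0: 0[coor,t=1,w]
e6 deliver 0→2: 2[part,t=1,w]
e7 deliver 0→1: 1[part,t=1,w]
e8 timeout(0): 0[coor,t=2,w]
e9 deliver 0→1: 1[part,t=2,w]
e10 deliver 1→0: ·
e11 crash(1): 1[✗part,t=2,w]
e12 deliver 2→0: ·
e13 timeout(0): 0[coor,t=3,w]
e14 recover(1): 1[part,t=2,w]
e15 timeout(0): 0[coor,t=4,w]
e16 timeout(0): 0[coor,t=5,w]
e17 timeout(0): 0[coor,t=6,w]
e18 deliver 1→2: ·

w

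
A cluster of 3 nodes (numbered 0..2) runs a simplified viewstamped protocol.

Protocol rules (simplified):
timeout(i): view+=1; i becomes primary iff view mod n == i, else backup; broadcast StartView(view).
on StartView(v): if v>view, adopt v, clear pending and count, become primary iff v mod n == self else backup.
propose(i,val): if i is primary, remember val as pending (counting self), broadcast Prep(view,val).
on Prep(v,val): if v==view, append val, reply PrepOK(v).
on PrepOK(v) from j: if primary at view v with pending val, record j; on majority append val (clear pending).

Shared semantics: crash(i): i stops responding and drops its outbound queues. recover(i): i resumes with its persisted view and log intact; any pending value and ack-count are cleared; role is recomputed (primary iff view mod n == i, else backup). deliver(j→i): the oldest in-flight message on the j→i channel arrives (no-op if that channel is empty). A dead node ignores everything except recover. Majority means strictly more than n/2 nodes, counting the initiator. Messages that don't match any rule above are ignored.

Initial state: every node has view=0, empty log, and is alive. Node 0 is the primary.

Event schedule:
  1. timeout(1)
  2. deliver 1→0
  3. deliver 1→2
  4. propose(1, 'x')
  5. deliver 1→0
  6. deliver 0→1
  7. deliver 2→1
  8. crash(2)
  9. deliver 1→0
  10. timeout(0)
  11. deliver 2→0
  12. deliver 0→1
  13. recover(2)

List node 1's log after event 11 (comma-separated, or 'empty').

x

1. timeout(1):  <1:prim v1 ->
2. deliver 1→0:  <0:back v1 ->
3. deliver 1→2:  <2:back v1 ->
4. propose(1,'x'):  nop
5. deliver 1→0:  <0:back v1 x>
6. deliver 0→1:  <1:prim v1 x>
7. deliver 2→1:  nop
8. crash(2):  <2:✗back v1 ->
9. deliver 1→0:  nop
10. timeout(0):  <0:back v2 x>
11. deliver 2→0:  nop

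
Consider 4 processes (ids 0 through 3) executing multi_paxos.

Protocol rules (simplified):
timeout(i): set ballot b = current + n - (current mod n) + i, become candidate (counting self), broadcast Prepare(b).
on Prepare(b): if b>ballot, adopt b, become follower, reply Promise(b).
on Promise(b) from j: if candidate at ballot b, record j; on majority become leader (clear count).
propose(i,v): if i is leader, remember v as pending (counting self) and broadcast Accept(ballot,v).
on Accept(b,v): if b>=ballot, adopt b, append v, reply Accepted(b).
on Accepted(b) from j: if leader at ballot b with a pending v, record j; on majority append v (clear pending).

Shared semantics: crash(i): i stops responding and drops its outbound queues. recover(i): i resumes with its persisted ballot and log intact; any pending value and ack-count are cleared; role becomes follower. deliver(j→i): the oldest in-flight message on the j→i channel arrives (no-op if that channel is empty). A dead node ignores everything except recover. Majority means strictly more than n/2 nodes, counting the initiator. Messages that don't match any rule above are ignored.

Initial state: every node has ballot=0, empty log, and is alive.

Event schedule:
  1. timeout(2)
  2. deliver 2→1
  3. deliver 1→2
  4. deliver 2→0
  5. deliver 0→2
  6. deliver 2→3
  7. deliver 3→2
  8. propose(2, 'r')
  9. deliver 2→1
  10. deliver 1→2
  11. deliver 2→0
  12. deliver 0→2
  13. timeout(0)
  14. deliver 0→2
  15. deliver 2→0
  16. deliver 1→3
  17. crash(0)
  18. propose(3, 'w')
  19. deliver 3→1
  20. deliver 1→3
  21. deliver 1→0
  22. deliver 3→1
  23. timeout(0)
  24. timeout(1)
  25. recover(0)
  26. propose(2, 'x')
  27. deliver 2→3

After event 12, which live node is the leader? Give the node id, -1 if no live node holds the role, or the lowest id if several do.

step 1 timeout(2): 2={cand,b=6,log=-}
step 2 deliver 2→1: 1={foll,b=6,log=-}
step 3 deliver 1→2: —
step 4 deliver 2→0: 0={foll,b=6,log=-}
step 5 deliver 0→2: 2={lead,b=6,log=-}
step 6 deliver 2→3: 3={foll,b=6,log=-}
step 7 deliver 3→2: —
step 8 propose(2,'r'): —
step 9 deliver 2→1: 1={foll,b=6,log=r}
step 10 deliver 1→2: —
step 11 deliver 2→0: 0={foll,b=6,log=r}
step 12 deliver 0→2: 2={lead,b=6,log=r}

2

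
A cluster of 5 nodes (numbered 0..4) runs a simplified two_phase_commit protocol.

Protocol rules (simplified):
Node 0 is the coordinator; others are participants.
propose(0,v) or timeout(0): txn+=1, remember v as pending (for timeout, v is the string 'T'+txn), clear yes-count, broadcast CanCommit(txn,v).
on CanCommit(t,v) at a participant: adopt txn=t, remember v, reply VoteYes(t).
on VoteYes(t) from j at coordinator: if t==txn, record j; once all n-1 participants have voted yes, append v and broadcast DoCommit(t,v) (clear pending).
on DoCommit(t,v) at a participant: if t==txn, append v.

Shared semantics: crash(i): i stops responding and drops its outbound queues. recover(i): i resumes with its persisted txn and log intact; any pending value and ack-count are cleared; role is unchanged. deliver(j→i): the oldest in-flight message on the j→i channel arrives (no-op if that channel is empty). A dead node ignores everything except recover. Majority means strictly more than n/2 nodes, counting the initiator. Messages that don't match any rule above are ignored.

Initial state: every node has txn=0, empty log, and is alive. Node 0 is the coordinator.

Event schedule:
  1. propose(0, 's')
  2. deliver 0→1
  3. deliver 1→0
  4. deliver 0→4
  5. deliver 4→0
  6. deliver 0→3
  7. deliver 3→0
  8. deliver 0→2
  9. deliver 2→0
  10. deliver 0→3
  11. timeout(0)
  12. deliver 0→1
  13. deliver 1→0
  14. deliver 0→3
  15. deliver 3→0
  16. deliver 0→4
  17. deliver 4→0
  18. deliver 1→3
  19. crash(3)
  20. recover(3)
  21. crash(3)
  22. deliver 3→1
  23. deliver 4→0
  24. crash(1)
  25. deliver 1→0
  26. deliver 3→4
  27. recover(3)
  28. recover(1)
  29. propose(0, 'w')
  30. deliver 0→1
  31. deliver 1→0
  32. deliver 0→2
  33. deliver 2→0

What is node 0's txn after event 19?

2

1. propose(0,'s'):  <0:coor t1 ->
2. deliver 0→1:  <1:part t1 ->
3. deliver 1→0:  nop
4. deliver 0→4:  <4:part t1 ->
5. deliver 4→0:  nop
6. deliver 0→3:  <3:part t1 ->
7. deliver 3→0:  nop
8. deliver 0→2:  <2:part t1 ->
9. deliver 2→0:  <0:coor t1 s>
10. deliver 0→3:  <3:part t1 s>
11. timeout(0):  <0:coor t2 s>
12. deliver 0→1:  <1:part t1 s>
13. deliver 1→0:  nop
14. deliver 0→3:  <3:part t2 s>
15. deliver 3→0:  nop
16. deliver 0→4:  <4:part t1 s>
17. deliver 4→0:  nop
18. deliver 1→3:  nop
19. crash(3):  <3:✗part t2 s>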